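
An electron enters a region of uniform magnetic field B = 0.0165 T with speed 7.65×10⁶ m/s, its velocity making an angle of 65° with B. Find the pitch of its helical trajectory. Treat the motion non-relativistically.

v∥ = v cosθ = 7.65×10⁶·cos65° ≈ 3.233×10⁶ m/s.
T = 2πm/(|q|B) = 2π(9.109×10⁻³¹)/((1.602×10⁻¹⁹)(0.0165)) ≈ 2.165×10⁻⁹ s.
pitch = v∥ T = (3.233×10⁶)(2.165×10⁻⁹) ≈ 7.00×10⁻³ m.

p ≈ 7.00×10⁻³ m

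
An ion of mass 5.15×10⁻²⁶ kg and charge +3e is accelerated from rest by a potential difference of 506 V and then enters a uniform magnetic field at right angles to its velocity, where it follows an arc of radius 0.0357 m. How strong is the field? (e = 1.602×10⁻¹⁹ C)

B ≈ 0.292 T

v = √(2|q|V/m) = √(2·4.806×10⁻¹⁹·506/5.15×10⁻²⁶) ≈ 9.718×10⁴ m/s.
B = mv/(|q|r) = (5.15×10⁻²⁶)(9.718×10⁴)/((4.806×10⁻¹⁹)(0.0357)) ≈ 0.292 T.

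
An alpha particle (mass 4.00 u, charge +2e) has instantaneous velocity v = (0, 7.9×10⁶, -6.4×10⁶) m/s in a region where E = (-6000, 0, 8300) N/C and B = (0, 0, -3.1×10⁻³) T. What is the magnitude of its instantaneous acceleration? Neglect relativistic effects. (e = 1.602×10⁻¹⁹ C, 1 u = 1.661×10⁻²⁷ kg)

|a| ≈ 1.52×10¹² m/s²

v×B = (-2.45×10⁴, 0, 0) N/C.
E + v×B = (-3.05×10⁴, 0, 8300) N/C.
F = q(E + v×B) = (3.204×10⁻¹⁹ C)·(-3.05×10⁴, 0, 8300) = (-9.77×10⁻¹⁵, 0, 2.66×10⁻¹⁵) N.
|a| = |F|/m = 1.012×10⁻¹⁴/6.644×10⁻²⁷ ≈ 1.52×10¹² m/s².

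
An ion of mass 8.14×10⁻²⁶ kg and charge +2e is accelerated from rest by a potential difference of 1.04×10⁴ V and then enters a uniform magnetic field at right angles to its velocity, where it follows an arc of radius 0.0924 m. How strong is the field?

v = √(2|q|V/m) = √(2·3.204×10⁻¹⁹·1.04×10⁴/8.14×10⁻²⁶) ≈ 2.861×10⁵ m/s.
B = mv/(|q|r) = (8.14×10⁻²⁶)(2.861×10⁵)/((3.204×10⁻¹⁹)(0.0924)) ≈ 0.787 T.

B ≈ 0.787 T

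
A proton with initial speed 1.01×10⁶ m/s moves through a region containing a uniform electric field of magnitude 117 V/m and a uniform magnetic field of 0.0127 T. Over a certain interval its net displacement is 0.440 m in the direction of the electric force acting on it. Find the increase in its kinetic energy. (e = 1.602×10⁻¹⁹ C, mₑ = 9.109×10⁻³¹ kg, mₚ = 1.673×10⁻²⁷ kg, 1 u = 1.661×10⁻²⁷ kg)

ΔKE ≈ 8.25×10⁻¹⁸ J

The magnetic force is always ⟂ v and does no work; only the electric force changes KE.
ΔKE = F_E · d = |q|E d = (1.602×10⁻¹⁹)(117)(0.440) ≈ 8.25×10⁻¹⁸ J.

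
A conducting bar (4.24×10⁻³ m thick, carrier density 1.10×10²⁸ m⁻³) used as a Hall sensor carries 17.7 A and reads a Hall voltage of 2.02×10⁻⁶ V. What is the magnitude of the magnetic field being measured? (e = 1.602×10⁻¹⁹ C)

From V_H = IB/(n e t), B = V_H n e t / I.
B = (2.02×10⁻⁶)(1.10×10²⁸)(1.602×10⁻¹⁹)(4.24×10⁻³)/17.7 ≈ 0.853 T.

B ≈ 0.853 T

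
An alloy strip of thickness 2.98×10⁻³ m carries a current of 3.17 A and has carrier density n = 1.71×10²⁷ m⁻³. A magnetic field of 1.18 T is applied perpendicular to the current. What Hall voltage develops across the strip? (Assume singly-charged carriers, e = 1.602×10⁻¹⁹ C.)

V_H ≈ 4.58×10⁻⁶ V

V_H = IB/(n e t).
V_H = (3.17)(1.18)/((1.71×10²⁷)(1.602×10⁻¹⁹)(2.98×10⁻³)) ≈ 4.58×10⁻⁶ V.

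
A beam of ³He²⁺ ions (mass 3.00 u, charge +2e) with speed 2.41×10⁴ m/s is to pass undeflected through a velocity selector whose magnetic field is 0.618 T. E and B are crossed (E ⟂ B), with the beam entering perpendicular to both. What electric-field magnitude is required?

E = 1.49×10⁴ V/m

For straight-line motion qE = qvB, so E = vB.
E = 2.41×10⁴ × 0.618 = 1.49×10⁴ V/m.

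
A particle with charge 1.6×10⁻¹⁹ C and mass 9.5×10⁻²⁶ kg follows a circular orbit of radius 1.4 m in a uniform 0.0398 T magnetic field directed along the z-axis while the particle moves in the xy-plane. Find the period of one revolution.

T ≈ 9.37×10⁻⁵ s

The cyclotron period depends only on m, q, B: T = 2πm/(|q|B).
T = 2π(9.5×10⁻²⁶)/((1.6×10⁻¹⁹)(0.0398)) ≈ 9.37×10⁻⁵ s.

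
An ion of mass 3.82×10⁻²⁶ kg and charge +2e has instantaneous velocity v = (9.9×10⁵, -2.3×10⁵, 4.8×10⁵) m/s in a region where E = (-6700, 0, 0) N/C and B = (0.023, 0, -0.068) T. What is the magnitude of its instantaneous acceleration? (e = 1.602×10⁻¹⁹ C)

|a| ≈ 6.63×10¹¹ m/s²

v×B = (1.56×10⁴, 7.84×10⁴, 5290) N/C.
E + v×B = (8940, 7.84×10⁴, 5290) N/C.
F = q(E + v×B) = (3.204×10⁻¹⁹ C)·(8940, 7.84×10⁴, 5290) = (2.86×10⁻¹⁵, 2.51×10⁻¹⁴, 1.69×10⁻¹⁵) N.
|a| = |F|/m = 2.533×10⁻¹⁴/3.82×10⁻²⁶ ≈ 6.63×10¹¹ m/s².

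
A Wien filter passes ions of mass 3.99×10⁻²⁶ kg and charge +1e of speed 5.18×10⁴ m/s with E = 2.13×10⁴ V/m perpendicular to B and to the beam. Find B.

B = 0.411 T

Balance of forces in the selector: qE = qvB ⇒ B = E/v.
B = 2.13×10⁴/5.18×10⁴ = 0.411 T.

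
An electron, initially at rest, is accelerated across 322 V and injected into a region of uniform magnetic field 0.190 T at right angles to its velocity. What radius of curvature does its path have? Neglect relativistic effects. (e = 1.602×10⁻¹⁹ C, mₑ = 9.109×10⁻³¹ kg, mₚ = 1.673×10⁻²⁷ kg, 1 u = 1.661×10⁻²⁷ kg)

Acceleration: |q|V = ½mv² ⇒ v = √(2|q|V/m) = √(2·1.602×10⁻¹⁹·322/9.109×10⁻³¹) ≈ 1.064×10⁷ m/s.
In the field: r = mv/(|q|B) = (9.109×10⁻³¹)(1.064×10⁷)/((1.602×10⁻¹⁹)(0.190)) ≈ 3.18×10⁻⁴ m.

r ≈ 3.18×10⁻⁴ m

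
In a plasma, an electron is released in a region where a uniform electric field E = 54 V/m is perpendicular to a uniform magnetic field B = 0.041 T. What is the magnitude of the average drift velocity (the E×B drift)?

v_d ≈ 1300 m/s

In crossed fields the guiding centre drifts at v_d = |E×B|/B² = E/B, independent of charge and mass.
v_d = 54/0.041 = 1300 m/s.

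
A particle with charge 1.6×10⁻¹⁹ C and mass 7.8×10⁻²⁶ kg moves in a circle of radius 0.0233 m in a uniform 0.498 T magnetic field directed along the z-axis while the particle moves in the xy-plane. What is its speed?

v ≈ 2.38×10⁴ m/s

From |q|vB = mv²/r, v = |q|Br/m.
v = (1.6×10⁻¹⁹)(0.498)(0.0233)/7.8×10⁻²⁶ ≈ 2.38×10⁴ m/s.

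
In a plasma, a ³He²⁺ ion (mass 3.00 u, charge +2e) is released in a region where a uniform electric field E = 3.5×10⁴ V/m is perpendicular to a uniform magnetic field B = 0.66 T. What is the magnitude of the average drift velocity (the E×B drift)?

In crossed fields the guiding centre drifts at v_d = |E×B|/B² = E/B, independent of charge and mass.
v_d = 3.5×10⁴/0.66 = 5.3×10⁴ m/s.

v_d ≈ 5.3×10⁴ m/s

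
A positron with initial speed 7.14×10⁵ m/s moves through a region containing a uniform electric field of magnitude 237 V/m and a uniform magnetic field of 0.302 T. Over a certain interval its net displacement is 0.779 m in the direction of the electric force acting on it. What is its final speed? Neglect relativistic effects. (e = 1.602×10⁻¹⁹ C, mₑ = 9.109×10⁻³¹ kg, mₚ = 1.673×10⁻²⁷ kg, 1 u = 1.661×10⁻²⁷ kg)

v_f ≈ 8.09×10⁶ m/s

B does no work; ΔKE = |q|E d.
½mv_f² = ½mv₀² + |q|Ed = ½(9.109×10⁻³¹)(7.14×10⁵)² + (1.602×10⁻¹⁹)(237)(0.779) ≈ 2.322×10⁻¹⁹ J + 2.958×10⁻¹⁷ J ≈ 2.981×10⁻¹⁷ J.
v_f = √(2·2.981×10⁻¹⁷/9.109×10⁻³¹) ≈ 8.09×10⁶ m/s.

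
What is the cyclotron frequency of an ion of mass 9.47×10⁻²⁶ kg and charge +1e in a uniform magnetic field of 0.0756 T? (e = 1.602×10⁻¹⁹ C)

f ≈ 2.04×10⁴ Hz

f = |q|B/(2πm).
f = (1.602×10⁻¹⁹)(0.0756)/(2π·9.47×10⁻²⁶) ≈ 2.04×10⁴ Hz.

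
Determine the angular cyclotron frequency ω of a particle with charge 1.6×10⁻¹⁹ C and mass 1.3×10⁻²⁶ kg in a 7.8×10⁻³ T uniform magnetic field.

ω = |q|B/m.
ω = (1.6×10⁻¹⁹)(7.8×10⁻³)/1.3×10⁻²⁶ ≈ 9.6×10⁴ rad/s.

ω ≈ 9.6×10⁴ rad/s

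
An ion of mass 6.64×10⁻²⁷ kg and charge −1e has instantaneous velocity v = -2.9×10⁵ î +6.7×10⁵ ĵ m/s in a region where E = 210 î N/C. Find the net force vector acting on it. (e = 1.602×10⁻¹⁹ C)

Only an electric field acts, so F = qE = (−1.602×10⁻¹⁹ C)·(210, 0, 0) = (-3.36×10⁻¹⁷, 0, 0) N.

F ≈ (-3.36×10⁻¹⁷, 0, 0) N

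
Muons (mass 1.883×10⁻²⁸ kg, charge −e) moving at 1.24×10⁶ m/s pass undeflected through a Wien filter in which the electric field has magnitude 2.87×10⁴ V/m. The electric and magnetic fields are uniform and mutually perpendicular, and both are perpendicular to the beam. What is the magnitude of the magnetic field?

B = 0.0231 T

Balance of forces in the selector: qE = qvB ⇒ B = E/v.
B = 2.87×10⁴/1.24×10⁶ = 0.0231 T.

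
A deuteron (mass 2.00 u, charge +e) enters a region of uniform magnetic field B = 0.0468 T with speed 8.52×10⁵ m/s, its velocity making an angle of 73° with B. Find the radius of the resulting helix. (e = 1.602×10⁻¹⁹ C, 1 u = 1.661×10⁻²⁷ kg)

v⊥ = v sinθ = 8.52×10⁵·sin73° ≈ 8.148×10⁵ m/s.
r = m v⊥/(|q|B) = (3.322×10⁻²⁷)(8.148×10⁵)/((1.602×10⁻¹⁹)(0.0468)) ≈ 0.361 m.

r ≈ 0.361 m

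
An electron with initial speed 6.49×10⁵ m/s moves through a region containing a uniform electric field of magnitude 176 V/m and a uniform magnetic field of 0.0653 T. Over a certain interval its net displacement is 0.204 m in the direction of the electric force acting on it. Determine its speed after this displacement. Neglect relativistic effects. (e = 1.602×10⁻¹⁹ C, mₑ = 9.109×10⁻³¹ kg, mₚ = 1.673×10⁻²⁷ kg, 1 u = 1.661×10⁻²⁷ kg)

v_f ≈ 3.61×10⁶ m/s

B does no work; ΔKE = |q|E d.
½mv_f² = ½mv₀² + |q|Ed = ½(9.109×10⁻³¹)(6.49×10⁵)² + (1.602×10⁻¹⁹)(176)(0.204) ≈ 1.918×10⁻¹⁹ J + 5.752×10⁻¹⁸ J ≈ 5.944×10⁻¹⁸ J.
v_f = √(2·5.944×10⁻¹⁸/9.109×10⁻³¹) ≈ 3.61×10⁶ m/s.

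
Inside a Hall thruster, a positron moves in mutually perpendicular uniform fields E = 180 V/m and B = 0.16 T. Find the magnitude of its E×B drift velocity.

In crossed fields the guiding centre drifts at v_d = |E×B|/B² = E/B, independent of charge and mass.
v_d = 180/0.16 = 1100 m/s.

v_d ≈ 1100 m/s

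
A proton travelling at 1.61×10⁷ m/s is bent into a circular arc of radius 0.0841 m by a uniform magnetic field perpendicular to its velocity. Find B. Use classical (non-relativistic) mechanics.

From |q|vB = mv²/r, B = mv/(|q|r).
B = (1.673×10⁻²⁷)(1.61×10⁷)/((1.602×10⁻¹⁹)(0.0841)) ≈ 2.00 T.

B ≈ 2.00 T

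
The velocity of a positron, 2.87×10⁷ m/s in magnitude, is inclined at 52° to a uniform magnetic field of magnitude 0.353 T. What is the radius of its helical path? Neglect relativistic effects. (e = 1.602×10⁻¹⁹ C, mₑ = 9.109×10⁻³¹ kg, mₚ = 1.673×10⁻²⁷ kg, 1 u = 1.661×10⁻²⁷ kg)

r ≈ 3.64×10⁻⁴ m

v⊥ = v sinθ = 2.87×10⁷·sin52° ≈ 2.262×10⁷ m/s.
r = m v⊥/(|q|B) = (9.109×10⁻³¹)(2.262×10⁷)/((1.602×10⁻¹⁹)(0.353)) ≈ 3.64×10⁻⁴ m.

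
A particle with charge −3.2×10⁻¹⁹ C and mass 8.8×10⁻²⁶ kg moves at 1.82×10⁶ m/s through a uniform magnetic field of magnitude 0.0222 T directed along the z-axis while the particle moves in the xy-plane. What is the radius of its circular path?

The magnetic force provides the centripetal force: |q|vB = mv²/r.
r = mv/(|q|B) = (8.8×10⁻²⁶)(1.82×10⁶)/((3.2×10⁻¹⁹)(0.0222)) ≈ 22.5 m.

r ≈ 22.5 m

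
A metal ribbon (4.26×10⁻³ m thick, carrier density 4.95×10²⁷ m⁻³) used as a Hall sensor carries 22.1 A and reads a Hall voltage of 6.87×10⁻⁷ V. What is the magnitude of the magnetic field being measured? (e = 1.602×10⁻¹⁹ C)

B ≈ 0.105 T

From V_H = IB/(n e t), B = V_H n e t / I.
B = (6.87×10⁻⁷)(4.95×10²⁷)(1.602×10⁻¹⁹)(4.26×10⁻³)/22.1 ≈ 0.105 T.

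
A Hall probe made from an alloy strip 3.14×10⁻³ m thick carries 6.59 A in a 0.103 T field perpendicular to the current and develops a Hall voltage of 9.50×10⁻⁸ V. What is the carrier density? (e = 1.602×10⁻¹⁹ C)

From V_H = IB/(n e t), n = IB/(V_H e t).
n = (6.59)(0.103)/((9.50×10⁻⁸)(1.602×10⁻¹⁹)(3.14×10⁻³)) ≈ 1.42×10²⁸ m⁻³.

n ≈ 1.42×10²⁸ m⁻³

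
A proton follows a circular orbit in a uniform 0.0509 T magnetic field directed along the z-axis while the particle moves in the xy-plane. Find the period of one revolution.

The cyclotron period depends only on m, q, B: T = 2πm/(|q|B).
T = 2π(1.673×10⁻²⁷)/((1.602×10⁻¹⁹)(0.0509)) ≈ 1.29×10⁻⁶ s.

T ≈ 1.29×10⁻⁶ s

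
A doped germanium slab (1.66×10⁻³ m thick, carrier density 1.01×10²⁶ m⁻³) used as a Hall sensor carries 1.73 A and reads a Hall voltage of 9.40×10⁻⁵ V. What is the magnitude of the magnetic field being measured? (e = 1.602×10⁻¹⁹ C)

B ≈ 1.46 T

From V_H = IB/(n e t), B = V_H n e t / I.
B = (9.40×10⁻⁵)(1.01×10²⁶)(1.602×10⁻¹⁹)(1.66×10⁻³)/1.73 ≈ 1.46 T.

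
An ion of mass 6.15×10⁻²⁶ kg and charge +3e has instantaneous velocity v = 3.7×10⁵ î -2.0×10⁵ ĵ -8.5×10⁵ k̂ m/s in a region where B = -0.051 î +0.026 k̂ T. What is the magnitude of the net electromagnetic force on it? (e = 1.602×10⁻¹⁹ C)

v×B = (-5200, 3.37×10⁴, -1.02×10⁴) N/C.
F = q v×B = (4.806×10⁻¹⁹ C)·(-5200, 3.37×10⁴, -1.02×10⁴) = (-2.50×10⁻¹⁵, 1.62×10⁻¹⁴, -4.90×10⁻¹⁵) N.
|F| = 1.71×10⁻¹⁴ N.

|F| ≈ 1.71×10⁻¹⁴ N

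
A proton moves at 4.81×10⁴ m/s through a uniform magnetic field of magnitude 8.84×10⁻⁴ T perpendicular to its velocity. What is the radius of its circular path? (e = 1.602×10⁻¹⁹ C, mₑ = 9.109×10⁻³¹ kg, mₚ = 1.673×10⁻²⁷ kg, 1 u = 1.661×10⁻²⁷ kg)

The magnetic force provides the centripetal force: |q|vB = mv²/r.
r = mv/(|q|B) = (1.673×10⁻²⁷)(4.81×10⁴)/((1.602×10⁻¹⁹)(8.84×10⁻⁴)) ≈ 0.568 m.

r ≈ 0.568 m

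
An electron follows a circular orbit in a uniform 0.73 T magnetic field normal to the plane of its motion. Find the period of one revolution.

T ≈ 4.9×10⁻¹¹ s

The cyclotron period depends only on m, q, B: T = 2πm/(|q|B).
T = 2π(9.109×10⁻³¹)/((1.602×10⁻¹⁹)(0.73)) ≈ 4.9×10⁻¹¹ s.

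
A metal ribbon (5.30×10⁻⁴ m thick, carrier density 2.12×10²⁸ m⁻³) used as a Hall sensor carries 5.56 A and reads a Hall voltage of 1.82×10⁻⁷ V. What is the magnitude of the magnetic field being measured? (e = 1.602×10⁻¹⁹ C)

From V_H = IB/(n e t), B = V_H n e t / I.
B = (1.82×10⁻⁷)(2.12×10²⁸)(1.602×10⁻¹⁹)(5.30×10⁻⁴)/5.56 ≈ 0.0589 T.

B ≈ 0.0589 T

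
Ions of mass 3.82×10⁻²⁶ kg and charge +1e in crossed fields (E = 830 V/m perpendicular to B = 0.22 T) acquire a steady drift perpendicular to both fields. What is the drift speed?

The E×B drift speed is v_d = E/B.
v_d = 830/0.22 = 3800 m/s.

v_d ≈ 3800 m/s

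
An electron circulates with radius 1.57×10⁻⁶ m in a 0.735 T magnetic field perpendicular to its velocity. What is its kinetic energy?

v = |q|Br/m, then KE = ½mv² = (qBr)²/(2m).
v = (1.602×10⁻¹⁹)(0.735)(1.57×10⁻⁶)/9.109×10⁻³¹ ≈ 2.029×10⁵ m/s.
KE = ½(9.109×10⁻³¹)(2.029×10⁵)² ≈ 1.88×10⁻²⁰ J = 0.117 eV.

KE ≈ 0.117 eV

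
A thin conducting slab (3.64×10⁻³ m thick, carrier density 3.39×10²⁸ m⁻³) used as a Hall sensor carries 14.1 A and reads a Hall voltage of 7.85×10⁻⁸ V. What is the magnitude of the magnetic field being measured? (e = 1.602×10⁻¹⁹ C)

B ≈ 0.110 T

From V_H = IB/(n e t), B = V_H n e t / I.
B = (7.85×10⁻⁸)(3.39×10²⁸)(1.602×10⁻¹⁹)(3.64×10⁻³)/14.1 ≈ 0.110 T.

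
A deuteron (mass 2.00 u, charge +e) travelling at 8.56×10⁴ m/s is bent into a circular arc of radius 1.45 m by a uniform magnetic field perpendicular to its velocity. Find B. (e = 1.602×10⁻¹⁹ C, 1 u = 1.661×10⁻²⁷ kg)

From |q|vB = mv²/r, B = mv/(|q|r).
B = (3.322×10⁻²⁷)(8.56×10⁴)/((1.602×10⁻¹⁹)(1.45)) ≈ 1.22×10⁻³ T.

B ≈ 1.22×10⁻³ T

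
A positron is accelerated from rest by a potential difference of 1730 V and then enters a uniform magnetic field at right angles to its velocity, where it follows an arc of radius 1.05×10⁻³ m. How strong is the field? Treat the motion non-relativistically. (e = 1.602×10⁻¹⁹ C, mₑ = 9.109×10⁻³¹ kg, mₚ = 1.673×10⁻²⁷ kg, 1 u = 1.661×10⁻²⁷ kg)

v = √(2|q|V/m) = √(2·1.602×10⁻¹⁹·1730/9.109×10⁻³¹) ≈ 2.467×10⁷ m/s.
B = mv/(|q|r) = (9.109×10⁻³¹)(2.467×10⁷)/((1.602×10⁻¹⁹)(1.05×10⁻³)) ≈ 0.134 T.

B ≈ 0.134 T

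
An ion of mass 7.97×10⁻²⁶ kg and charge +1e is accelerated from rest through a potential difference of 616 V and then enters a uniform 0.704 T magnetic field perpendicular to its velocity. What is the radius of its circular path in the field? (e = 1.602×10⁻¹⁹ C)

r ≈ 0.0352 m

Acceleration: |q|V = ½mv² ⇒ v = √(2|q|V/m) = √(2·1.602×10⁻¹⁹·616/7.97×10⁻²⁶) ≈ 4.976×10⁴ m/s.
In the field: r = mv/(|q|B) = (7.97×10⁻²⁶)(4.976×10⁴)/((1.602×10⁻¹⁹)(0.704)) ≈ 0.0352 m.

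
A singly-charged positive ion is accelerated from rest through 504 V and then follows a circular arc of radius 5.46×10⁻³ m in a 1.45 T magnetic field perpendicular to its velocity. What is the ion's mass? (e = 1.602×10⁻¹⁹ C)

Combine |q|V = ½mv² and r = mv/(|q|B): eliminate v to get m = qB²r²/(2V).
m = (1.602×10⁻¹⁹)(1.45)²(5.46×10⁻³)²/(2·504) ≈ 9.96×10⁻²⁷ kg.

m ≈ 9.96×10⁻²⁷ kg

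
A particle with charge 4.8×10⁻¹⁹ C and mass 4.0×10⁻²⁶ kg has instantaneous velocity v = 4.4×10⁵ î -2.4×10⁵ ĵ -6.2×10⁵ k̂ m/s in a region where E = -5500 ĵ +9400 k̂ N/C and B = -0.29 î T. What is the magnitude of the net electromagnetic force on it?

|F| ≈ 8.85×10⁻¹⁴ N

v×B = (0, 1.80×10⁵, -6.96×10⁴) N/C.
E + v×B = (0, 1.74×10⁵, -6.02×10⁴) N/C.
F = q(E + v×B) = (4.8×10⁻¹⁹ C)·(0, 1.74×10⁵, -6.02×10⁴) = (0, 8.37×10⁻¹⁴, -2.89×10⁻¹⁴) N.
|F| = 8.85×10⁻¹⁴ N.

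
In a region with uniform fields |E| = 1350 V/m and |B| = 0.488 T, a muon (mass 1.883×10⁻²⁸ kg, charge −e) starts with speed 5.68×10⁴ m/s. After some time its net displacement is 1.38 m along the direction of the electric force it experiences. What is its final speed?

v_f ≈ 1.78×10⁶ m/s

B does no work; ΔKE = |q|E d.
½mv_f² = ½mv₀² + |q|Ed = ½(1.883×10⁻²⁸)(5.68×10⁴)² + (1.602×10⁻¹⁹)(1350)(1.38) ≈ 3.038×10⁻¹⁹ J + 2.985×10⁻¹⁶ J ≈ 2.988×10⁻¹⁶ J.
v_f = √(2·2.988×10⁻¹⁶/1.883×10⁻²⁸) ≈ 1.78×10⁶ m/s.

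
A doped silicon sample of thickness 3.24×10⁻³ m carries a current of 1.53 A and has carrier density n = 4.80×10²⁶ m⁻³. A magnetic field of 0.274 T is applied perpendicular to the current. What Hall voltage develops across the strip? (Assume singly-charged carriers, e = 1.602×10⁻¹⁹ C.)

V_H = IB/(n e t).
V_H = (1.53)(0.274)/((4.80×10²⁶)(1.602×10⁻¹⁹)(3.24×10⁻³)) ≈ 1.68×10⁻⁶ V.

V_H ≈ 1.68×10⁻⁶ V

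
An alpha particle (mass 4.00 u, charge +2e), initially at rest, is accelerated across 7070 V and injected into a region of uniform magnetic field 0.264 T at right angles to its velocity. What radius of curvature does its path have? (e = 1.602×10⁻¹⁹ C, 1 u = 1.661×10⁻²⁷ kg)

r ≈ 0.0649 m

Acceleration: |q|V = ½mv² ⇒ v = √(2|q|V/m) = √(2·3.204×10⁻¹⁹·7070/6.644×10⁻²⁷) ≈ 8.258×10⁵ m/s.
In the field: r = mv/(|q|B) = (6.644×10⁻²⁷)(8.258×10⁵)/((3.204×10⁻¹⁹)(0.264)) ≈ 0.0649 m.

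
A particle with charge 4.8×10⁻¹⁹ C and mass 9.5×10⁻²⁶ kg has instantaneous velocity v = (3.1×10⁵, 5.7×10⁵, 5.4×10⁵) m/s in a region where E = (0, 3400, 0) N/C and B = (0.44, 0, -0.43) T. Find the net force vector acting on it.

v×B = (-2.45×10⁵, 3.71×10⁵, -2.51×10⁵) N/C.
E + v×B = (-2.45×10⁵, 3.74×10⁵, -2.51×10⁵) N/C.
F = q(E + v×B) = (4.8×10⁻¹⁹ C)·(-2.45×10⁵, 3.74×10⁵, -2.51×10⁵) = (-1.18×10⁻¹³, 1.80×10⁻¹³, -1.20×10⁻¹³) N.

F ≈ (-1.18×10⁻¹³, 1.80×10⁻¹³, -1.20×10⁻¹³) N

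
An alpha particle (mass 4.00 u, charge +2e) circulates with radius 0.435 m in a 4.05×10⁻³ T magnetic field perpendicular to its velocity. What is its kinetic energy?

v = |q|Br/m, then KE = ½mv² = (qBr)²/(2m).
v = (3.204×10⁻¹⁹)(4.05×10⁻³)(0.435)/6.644×10⁻²⁷ ≈ 8.496×10⁴ m/s.
KE = ½(6.644×10⁻²⁷)(8.496×10⁴)² ≈ 2.40×10⁻¹⁷ J.

KE ≈ 2.40×10⁻¹⁷ J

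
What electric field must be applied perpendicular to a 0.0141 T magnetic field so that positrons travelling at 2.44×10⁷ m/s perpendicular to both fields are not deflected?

For straight-line motion qE = qvB, so E = vB.
E = 2.44×10⁷ × 0.0141 = 3.44×10⁵ V/m.

E = 3.44×10⁵ V/m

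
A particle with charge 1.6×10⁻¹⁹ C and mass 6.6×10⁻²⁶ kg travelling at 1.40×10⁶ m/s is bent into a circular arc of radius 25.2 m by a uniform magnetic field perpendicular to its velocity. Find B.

From |q|vB = mv²/r, B = mv/(|q|r).
B = (6.6×10⁻²⁶)(1.40×10⁶)/((1.6×10⁻¹⁹)(25.2)) ≈ 0.0229 T.

B ≈ 0.0229 T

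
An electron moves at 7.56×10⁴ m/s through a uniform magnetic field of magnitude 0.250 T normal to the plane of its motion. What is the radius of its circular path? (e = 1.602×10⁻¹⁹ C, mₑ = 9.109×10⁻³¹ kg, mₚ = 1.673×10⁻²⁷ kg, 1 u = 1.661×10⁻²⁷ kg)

r ≈ 1.72×10⁻⁶ m

The magnetic force provides the centripetal force: |q|vB = mv²/r.
r = mv/(|q|B) = (9.109×10⁻³¹)(7.56×10⁴)/((1.602×10⁻¹⁹)(0.250)) ≈ 1.72×10⁻⁶ m.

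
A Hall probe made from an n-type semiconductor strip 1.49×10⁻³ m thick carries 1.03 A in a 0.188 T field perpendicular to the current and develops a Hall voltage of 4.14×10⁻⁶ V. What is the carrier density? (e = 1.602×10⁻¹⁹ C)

From V_H = IB/(n e t), n = IB/(V_H e t).
n = (1.03)(0.188)/((4.14×10⁻⁶)(1.602×10⁻¹⁹)(1.49×10⁻³)) ≈ 1.96×10²⁶ m⁻³.

n ≈ 1.96×10²⁶ m⁻³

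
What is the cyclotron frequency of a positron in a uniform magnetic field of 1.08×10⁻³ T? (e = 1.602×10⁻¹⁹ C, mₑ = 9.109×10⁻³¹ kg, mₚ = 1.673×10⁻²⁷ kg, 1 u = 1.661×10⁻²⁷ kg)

f = |q|B/(2πm).
f = (1.602×10⁻¹⁹)(1.08×10⁻³)/(2π·9.109×10⁻³¹) ≈ 3.02×10⁷ Hz.

f ≈ 3.02×10⁷ Hz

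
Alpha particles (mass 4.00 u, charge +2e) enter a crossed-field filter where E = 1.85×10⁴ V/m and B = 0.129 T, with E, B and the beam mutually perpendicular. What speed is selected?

Zero net Lorentz force requires |qE| = |q v×B|, i.e. E = vB.
v = E/B = 1.85×10⁴/0.129 = 1.43×10⁵ m/s.

v = 1.43×10⁵ m/s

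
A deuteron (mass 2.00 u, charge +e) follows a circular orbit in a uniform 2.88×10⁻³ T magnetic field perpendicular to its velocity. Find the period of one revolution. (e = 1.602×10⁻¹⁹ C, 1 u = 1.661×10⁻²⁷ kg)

T ≈ 4.52×10⁻⁵ s

The cyclotron period depends only on m, q, B: T = 2πm/(|q|B).
T = 2π(3.322×10⁻²⁷)/((1.602×10⁻¹⁹)(2.88×10⁻³)) ≈ 4.52×10⁻⁵ s.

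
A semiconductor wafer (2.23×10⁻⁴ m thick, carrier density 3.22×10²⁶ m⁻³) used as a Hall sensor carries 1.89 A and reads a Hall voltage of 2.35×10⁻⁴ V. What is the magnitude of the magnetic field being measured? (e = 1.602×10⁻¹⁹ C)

B ≈ 1.43 T

From V_H = IB/(n e t), B = V_H n e t / I.
B = (2.35×10⁻⁴)(3.22×10²⁶)(1.602×10⁻¹⁹)(2.23×10⁻⁴)/1.89 ≈ 1.43 T.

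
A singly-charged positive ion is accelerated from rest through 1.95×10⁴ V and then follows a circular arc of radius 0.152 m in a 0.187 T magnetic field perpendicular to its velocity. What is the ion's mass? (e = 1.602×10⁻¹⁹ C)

Combine |q|V = ½mv² and r = mv/(|q|B): eliminate v to get m = qB²r²/(2V).
m = (1.602×10⁻¹⁹)(0.187)²(0.152)²/(2·1.95×10⁴) ≈ 3.32×10⁻²⁷ kg.

m ≈ 3.32×10⁻²⁷ kg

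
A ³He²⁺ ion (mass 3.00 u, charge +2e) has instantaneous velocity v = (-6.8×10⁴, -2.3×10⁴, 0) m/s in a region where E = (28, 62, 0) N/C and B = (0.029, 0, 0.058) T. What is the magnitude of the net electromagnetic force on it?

|F| ≈ 1.37×10⁻¹⁵ N

v×B = (-1330, 3940, 667) N/C.
E + v×B = (-1310, 4010, 667) N/C.
F = q(E + v×B) = (3.204×10⁻¹⁹ C)·(-1310, 4010, 667) = (-4.18×10⁻¹⁶, 1.28×10⁻¹⁵, 2.14×10⁻¹⁶) N.
|F| = 1.37×10⁻¹⁵ N.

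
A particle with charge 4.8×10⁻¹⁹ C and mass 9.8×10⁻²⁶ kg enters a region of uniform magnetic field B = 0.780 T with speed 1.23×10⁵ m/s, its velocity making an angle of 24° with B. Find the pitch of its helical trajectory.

p ≈ 0.185 m

v∥ = v cosθ = 1.23×10⁵·cos24° ≈ 1.124×10⁵ m/s.
T = 2πm/(|q|B) = 2π(9.8×10⁻²⁶)/((4.8×10⁻¹⁹)(0.780)) ≈ 1.645×10⁻⁶ s.
pitch = v∥ T = (1.124×10⁵)(1.645×10⁻⁶) ≈ 0.185 m.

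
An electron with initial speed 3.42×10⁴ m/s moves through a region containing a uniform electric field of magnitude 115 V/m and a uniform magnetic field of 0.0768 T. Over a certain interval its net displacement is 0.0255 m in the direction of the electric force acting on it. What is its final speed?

v_f ≈ 1.02×10⁶ m/s

B does no work; ΔKE = |q|E d.
½mv_f² = ½mv₀² + |q|Ed = ½(9.109×10⁻³¹)(3.42×10⁴)² + (1.602×10⁻¹⁹)(115)(0.0255) ≈ 5.327×10⁻²² J + 4.698×10⁻¹⁹ J ≈ 4.703×10⁻¹⁹ J.
v_f = √(2·4.703×10⁻¹⁹/9.109×10⁻³¹) ≈ 1.02×10⁶ m/s.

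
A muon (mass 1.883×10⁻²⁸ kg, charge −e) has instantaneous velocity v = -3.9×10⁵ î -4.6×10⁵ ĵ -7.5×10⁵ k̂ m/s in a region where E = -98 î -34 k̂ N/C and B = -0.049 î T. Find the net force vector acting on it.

F ≈ (1.57×10⁻¹⁷, -5.89×10⁻¹⁵, 3.62×10⁻¹⁵) N

v×B = (0, 3.68×10⁴, -2.25×10⁴) N/C.
E + v×B = (-98.0, 3.68×10⁴, -2.26×10⁴) N/C.
F = q(E + v×B) = (−1.602×10⁻¹⁹ C)·(-98.0, 3.68×10⁴, -2.26×10⁴) = (1.57×10⁻¹⁷, -5.89×10⁻¹⁵, 3.62×10⁻¹⁵) N.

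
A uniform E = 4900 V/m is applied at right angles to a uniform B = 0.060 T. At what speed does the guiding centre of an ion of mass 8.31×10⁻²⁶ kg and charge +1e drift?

The steady drift has the magnetic force balancing the electric force, so v_d = E/B.
v_d = 4900/0.060 = 8.2×10⁴ m/s.

v_d ≈ 8.2×10⁴ m/s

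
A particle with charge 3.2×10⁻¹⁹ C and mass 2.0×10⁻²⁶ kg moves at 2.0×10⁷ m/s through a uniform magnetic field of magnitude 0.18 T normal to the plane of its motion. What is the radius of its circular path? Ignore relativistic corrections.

r ≈ 6.9 m

The magnetic force provides the centripetal force: |q|vB = mv²/r.
r = mv/(|q|B) = (2.0×10⁻²⁶)(2.0×10⁷)/((3.2×10⁻¹⁹)(0.18)) ≈ 6.9 m.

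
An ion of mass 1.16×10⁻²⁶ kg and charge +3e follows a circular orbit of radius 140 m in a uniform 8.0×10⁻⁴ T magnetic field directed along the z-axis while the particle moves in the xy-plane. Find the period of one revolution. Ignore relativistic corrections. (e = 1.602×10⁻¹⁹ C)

The cyclotron period depends only on m, q, B: T = 2πm/(|q|B).
T = 2π(1.16×10⁻²⁶)/((4.806×10⁻¹⁹)(8.0×10⁻⁴)) ≈ 1.9×10⁻⁴ s.

T ≈ 1.9×10⁻⁴ s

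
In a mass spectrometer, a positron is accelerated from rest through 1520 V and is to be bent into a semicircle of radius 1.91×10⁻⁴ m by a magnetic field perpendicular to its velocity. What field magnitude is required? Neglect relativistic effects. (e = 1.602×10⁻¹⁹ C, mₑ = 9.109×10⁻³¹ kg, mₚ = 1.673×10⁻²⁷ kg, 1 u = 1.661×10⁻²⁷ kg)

v = √(2|q|V/m) = √(2·1.602×10⁻¹⁹·1520/9.109×10⁻³¹) ≈ 2.312×10⁷ m/s.
B = mv/(|q|r) = (9.109×10⁻³¹)(2.312×10⁷)/((1.602×10⁻¹⁹)(1.91×10⁻⁴)) ≈ 0.688 T.

B ≈ 0.688 T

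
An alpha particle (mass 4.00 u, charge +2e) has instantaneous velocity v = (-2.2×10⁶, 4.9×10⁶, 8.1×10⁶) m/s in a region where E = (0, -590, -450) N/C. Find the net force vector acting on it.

F ≈ (0, -1.89×10⁻¹⁶, -1.44×10⁻¹⁶) N

Only an electric field acts, so F = qE = (3.204×10⁻¹⁹ C)·(0, -590, -450) = (0, -1.89×10⁻¹⁶, -1.44×10⁻¹⁶) N.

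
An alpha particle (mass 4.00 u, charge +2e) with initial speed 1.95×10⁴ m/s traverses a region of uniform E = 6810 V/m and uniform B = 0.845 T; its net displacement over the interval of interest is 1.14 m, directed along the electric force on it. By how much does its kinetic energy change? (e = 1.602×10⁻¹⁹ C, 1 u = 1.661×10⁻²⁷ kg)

The magnetic force is always ⟂ v and does no work; only the electric force changes KE.
ΔKE = F_E · d = |q|E d = (3.204×10⁻¹⁹)(6810)(1.14) ≈ 2.49×10⁻¹⁵ J.

ΔKE ≈ 2.49×10⁻¹⁵ J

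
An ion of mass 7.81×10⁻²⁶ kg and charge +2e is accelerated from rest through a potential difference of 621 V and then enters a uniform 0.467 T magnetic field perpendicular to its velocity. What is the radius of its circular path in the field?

Acceleration: |q|V = ½mv² ⇒ v = √(2|q|V/m) = √(2·3.204×10⁻¹⁹·621/7.81×10⁻²⁶) ≈ 7.138×10⁴ m/s.
In the field: r = mv/(|q|B) = (7.81×10⁻²⁶)(7.138×10⁴)/((3.204×10⁻¹⁹)(0.467)) ≈ 0.0373 m.

r ≈ 0.0373 m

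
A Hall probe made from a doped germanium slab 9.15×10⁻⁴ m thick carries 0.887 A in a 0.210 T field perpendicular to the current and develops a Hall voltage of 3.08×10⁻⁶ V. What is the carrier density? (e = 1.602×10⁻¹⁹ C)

n ≈ 4.13×10²⁶ m⁻³

From V_H = IB/(n e t), n = IB/(V_H e t).
n = (0.887)(0.210)/((3.08×10⁻⁶)(1.602×10⁻¹⁹)(9.15×10⁻⁴)) ≈ 4.13×10²⁶ m⁻³.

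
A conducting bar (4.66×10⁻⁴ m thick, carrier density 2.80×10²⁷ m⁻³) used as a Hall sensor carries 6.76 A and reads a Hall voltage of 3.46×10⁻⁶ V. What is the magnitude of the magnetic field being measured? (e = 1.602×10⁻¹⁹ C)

B ≈ 0.107 T

From V_H = IB/(n e t), B = V_H n e t / I.
B = (3.46×10⁻⁶)(2.80×10²⁷)(1.602×10⁻¹⁹)(4.66×10⁻⁴)/6.76 ≈ 0.107 T.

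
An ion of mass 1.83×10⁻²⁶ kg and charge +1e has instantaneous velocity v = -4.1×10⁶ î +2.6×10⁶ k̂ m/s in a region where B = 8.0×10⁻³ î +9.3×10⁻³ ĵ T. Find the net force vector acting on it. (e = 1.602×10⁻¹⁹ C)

v×B = (-2.42×10⁴, 2.08×10⁴, -3.81×10⁴) N/C.
F = q v×B = (1.602×10⁻¹⁹ C)·(-2.42×10⁴, 2.08×10⁴, -3.81×10⁴) = (-3.87×10⁻¹⁵, 3.33×10⁻¹⁵, -6.11×10⁻¹⁵) N.

F ≈ (-3.87×10⁻¹⁵, 3.33×10⁻¹⁵, -6.11×10⁻¹⁵) N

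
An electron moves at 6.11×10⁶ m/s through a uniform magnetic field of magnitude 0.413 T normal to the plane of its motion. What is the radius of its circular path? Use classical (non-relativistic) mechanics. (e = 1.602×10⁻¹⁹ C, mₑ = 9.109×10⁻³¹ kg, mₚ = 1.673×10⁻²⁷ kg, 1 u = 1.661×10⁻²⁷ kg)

r ≈ 8.41×10⁻⁵ m

The magnetic force provides the centripetal force: |q|vB = mv²/r.
r = mv/(|q|B) = (9.109×10⁻³¹)(6.11×10⁶)/((1.602×10⁻¹⁹)(0.413)) ≈ 8.41×10⁻⁵ m.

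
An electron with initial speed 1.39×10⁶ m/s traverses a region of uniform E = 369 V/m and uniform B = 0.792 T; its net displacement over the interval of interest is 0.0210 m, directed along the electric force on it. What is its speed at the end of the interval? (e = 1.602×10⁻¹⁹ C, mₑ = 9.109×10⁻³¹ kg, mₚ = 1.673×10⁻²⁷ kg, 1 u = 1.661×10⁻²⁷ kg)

v_f ≈ 2.16×10⁶ m/s

B does no work; ΔKE = |q|E d.
½mv_f² = ½mv₀² + |q|Ed = ½(9.109×10⁻³¹)(1.39×10⁶)² + (1.602×10⁻¹⁹)(369)(0.0210) ≈ 8.800×10⁻¹⁹ J + 1.241×10⁻¹⁸ J ≈ 2.121×10⁻¹⁸ J.
v_f = √(2·2.121×10⁻¹⁸/9.109×10⁻³¹) ≈ 2.16×10⁶ m/s.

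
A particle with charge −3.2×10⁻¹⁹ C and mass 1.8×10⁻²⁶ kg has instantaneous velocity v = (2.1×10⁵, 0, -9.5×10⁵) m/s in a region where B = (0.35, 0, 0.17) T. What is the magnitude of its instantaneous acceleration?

v×B = (0, -3.68×10⁵, 0) N/C.
F = q v×B = (−3.2×10⁻¹⁹ C)·(0, -3.68×10⁵, 0) = (0, 1.18×10⁻¹³, 0) N.
|a| = |F|/m = 1.178×10⁻¹³/1.8×10⁻²⁶ ≈ 6.55×10¹² m/s².

|a| ≈ 6.55×10¹² m/s²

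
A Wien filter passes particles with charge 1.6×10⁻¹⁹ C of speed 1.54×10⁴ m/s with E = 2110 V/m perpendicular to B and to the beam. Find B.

B = 0.137 T

Balance of forces in the selector: qE = qvB ⇒ B = E/v.
B = 2110/1.54×10⁴ = 0.137 T.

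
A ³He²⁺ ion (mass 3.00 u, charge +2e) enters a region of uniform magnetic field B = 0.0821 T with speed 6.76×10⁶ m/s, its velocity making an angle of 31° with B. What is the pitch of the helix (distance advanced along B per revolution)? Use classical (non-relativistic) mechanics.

v∥ = v cosθ = 6.76×10⁶·cos31° ≈ 5.794×10⁶ m/s.
T = 2πm/(|q|B) = 2π(4.983×10⁻²⁷)/((3.204×10⁻¹⁹)(0.0821)) ≈ 1.190×10⁻⁶ s.
pitch = v∥ T = (5.794×10⁶)(1.190×10⁻⁶) ≈ 6.90 m.

p ≈ 6.90 m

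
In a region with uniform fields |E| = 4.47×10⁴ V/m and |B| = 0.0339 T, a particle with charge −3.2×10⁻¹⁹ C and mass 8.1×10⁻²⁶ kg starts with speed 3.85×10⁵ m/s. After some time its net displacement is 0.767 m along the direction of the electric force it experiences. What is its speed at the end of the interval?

v_f ≈ 6.47×10⁵ m/s

B does no work; ΔKE = |q|E d.
½mv_f² = ½mv₀² + |q|Ed = ½(8.1×10⁻²⁶)(3.85×10⁵)² + (3.2×10⁻¹⁹)(4.47×10⁴)(0.767) ≈ 6.003×10⁻¹⁵ J + 1.097×10⁻¹⁴ J ≈ 1.697×10⁻¹⁴ J.
v_f = √(2·1.697×10⁻¹⁴/8.1×10⁻²⁶) ≈ 6.47×10⁵ m/s.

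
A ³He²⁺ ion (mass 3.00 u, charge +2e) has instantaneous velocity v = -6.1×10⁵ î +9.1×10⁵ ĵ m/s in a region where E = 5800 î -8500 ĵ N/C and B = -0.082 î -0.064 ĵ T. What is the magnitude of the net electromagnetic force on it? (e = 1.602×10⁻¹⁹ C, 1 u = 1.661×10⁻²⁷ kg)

|F| ≈ 3.66×10⁻¹⁴ N

v×B = (0, 0, 1.14×10⁵) N/C.
E + v×B = (5800, -8500, 1.14×10⁵) N/C.
F = q(E + v×B) = (3.204×10⁻¹⁹ C)·(5800, -8500, 1.14×10⁵) = (1.86×10⁻¹⁵, -2.72×10⁻¹⁵, 3.64×10⁻¹⁴) N.
|F| = 3.66×10⁻¹⁴ N.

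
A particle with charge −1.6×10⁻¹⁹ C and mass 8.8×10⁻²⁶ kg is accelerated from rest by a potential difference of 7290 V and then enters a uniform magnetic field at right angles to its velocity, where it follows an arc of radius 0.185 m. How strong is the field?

v = √(2|q|V/m) = √(2·1.6×10⁻¹⁹·7290/8.8×10⁻²⁶) ≈ 1.628×10⁵ m/s.
B = mv/(|q|r) = (8.8×10⁻²⁶)(1.628×10⁵)/((1.6×10⁻¹⁹)(0.185)) ≈ 0.484 T.

B ≈ 0.484 T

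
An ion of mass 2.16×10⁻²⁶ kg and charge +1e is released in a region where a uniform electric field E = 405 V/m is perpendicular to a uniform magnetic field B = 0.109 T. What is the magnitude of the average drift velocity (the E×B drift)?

v_d ≈ 3720 m/s

The E×B drift speed is v_d = E/B.
v_d = 405/0.109 = 3720 m/s.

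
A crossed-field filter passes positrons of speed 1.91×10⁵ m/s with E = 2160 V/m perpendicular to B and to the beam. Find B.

Balance of forces in the selector: qE = qvB ⇒ B = E/v.
B = 2160/1.91×10⁵ = 0.0113 T.

B = 0.0113 T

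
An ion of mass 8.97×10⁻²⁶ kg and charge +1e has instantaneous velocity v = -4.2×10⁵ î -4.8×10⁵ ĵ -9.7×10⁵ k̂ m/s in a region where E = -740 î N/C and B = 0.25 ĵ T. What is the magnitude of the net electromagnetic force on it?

|F| ≈ 4.22×10⁻¹⁴ N

v×B = (2.42×10⁵, 0, -1.05×10⁵) N/C.
E + v×B = (2.42×10⁵, 0, -1.05×10⁵) N/C.
F = q(E + v×B) = (1.602×10⁻¹⁹ C)·(2.42×10⁵, 0, -1.05×10⁵) = (3.87×10⁻¹⁴, 0, -1.68×10⁻¹⁴) N.
|F| = 4.22×10⁻¹⁴ N.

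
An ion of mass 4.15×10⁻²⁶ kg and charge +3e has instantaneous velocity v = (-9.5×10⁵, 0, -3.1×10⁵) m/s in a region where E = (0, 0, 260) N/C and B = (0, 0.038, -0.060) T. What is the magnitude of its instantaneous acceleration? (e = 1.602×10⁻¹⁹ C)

|a| ≈ 7.92×10¹¹ m/s²

v×B = (1.18×10⁴, -5.70×10⁴, -3.61×10⁴) N/C.
E + v×B = (1.18×10⁴, -5.70×10⁴, -3.58×10⁴) N/C.
F = q(E + v×B) = (4.806×10⁻¹⁹ C)·(1.18×10⁴, -5.70×10⁴, -3.58×10⁴) = (5.66×10⁻¹⁵, -2.74×10⁻¹⁴, -1.72×10⁻¹⁴) N.
|a| = |F|/m = 3.285×10⁻¹⁴/4.15×10⁻²⁶ ≈ 7.92×10¹¹ m/s².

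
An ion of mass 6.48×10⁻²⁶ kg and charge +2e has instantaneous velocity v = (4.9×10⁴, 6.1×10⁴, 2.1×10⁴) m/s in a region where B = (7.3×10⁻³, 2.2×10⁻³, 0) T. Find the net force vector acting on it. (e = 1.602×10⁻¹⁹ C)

v×B = (-46.2, 153, -338) N/C.
F = q v×B = (3.204×10⁻¹⁹ C)·(-46.2, 153, -338) = (-1.48×10⁻¹⁷, 4.91×10⁻¹⁷, -1.08×10⁻¹⁶) N.

F ≈ (-1.48×10⁻¹⁷, 4.91×10⁻¹⁷, -1.08×10⁻¹⁶) N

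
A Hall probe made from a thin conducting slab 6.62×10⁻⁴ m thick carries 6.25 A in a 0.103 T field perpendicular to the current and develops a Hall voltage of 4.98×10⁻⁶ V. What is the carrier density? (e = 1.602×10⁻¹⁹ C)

From V_H = IB/(n e t), n = IB/(V_H e t).
n = (6.25)(0.103)/((4.98×10⁻⁶)(1.602×10⁻¹⁹)(6.62×10⁻⁴)) ≈ 1.22×10²⁷ m⁻³.

n ≈ 1.22×10²⁷ m⁻³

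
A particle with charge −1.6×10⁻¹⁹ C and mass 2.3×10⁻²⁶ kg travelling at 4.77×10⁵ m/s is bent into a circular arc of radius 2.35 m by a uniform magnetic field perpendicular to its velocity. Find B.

B ≈ 0.0292 T

From |q|vB = mv²/r, B = mv/(|q|r).
B = (2.3×10⁻²⁶)(4.77×10⁵)/((1.6×10⁻¹⁹)(2.35)) ≈ 0.0292 T.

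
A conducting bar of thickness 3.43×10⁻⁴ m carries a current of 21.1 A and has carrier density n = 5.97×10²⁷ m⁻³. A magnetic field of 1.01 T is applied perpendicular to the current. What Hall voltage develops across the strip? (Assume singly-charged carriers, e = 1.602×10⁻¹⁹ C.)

V_H ≈ 6.50×10⁻⁵ V

V_H = IB/(n e t).
V_H = (21.1)(1.01)/((5.97×10²⁷)(1.602×10⁻¹⁹)(3.43×10⁻⁴)) ≈ 6.50×10⁻⁵ V.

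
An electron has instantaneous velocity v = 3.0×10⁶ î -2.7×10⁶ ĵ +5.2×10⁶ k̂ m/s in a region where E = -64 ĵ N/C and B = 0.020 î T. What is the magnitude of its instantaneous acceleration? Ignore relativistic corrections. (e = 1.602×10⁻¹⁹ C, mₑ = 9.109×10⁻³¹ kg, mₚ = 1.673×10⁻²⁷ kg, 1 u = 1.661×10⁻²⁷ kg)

v×B = (0, 1.04×10⁵, 5.40×10⁴) N/C.
E + v×B = (0, 1.04×10⁵, 5.40×10⁴) N/C.
F = q(E + v×B) = (−1.602×10⁻¹⁹ C)·(0, 1.04×10⁵, 5.40×10⁴) = (0, -1.67×10⁻¹⁴, -8.65×10⁻¹⁵) N.
|a| = |F|/m = 1.876×10⁻¹⁴/9.109×10⁻³¹ ≈ 2.06×10¹⁶ m/s².

|a| ≈ 2.06×10¹⁶ m/s²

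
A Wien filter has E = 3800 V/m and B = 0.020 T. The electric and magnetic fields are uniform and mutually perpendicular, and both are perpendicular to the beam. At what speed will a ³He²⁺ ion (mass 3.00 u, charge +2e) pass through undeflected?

v = 1.9×10⁵ m/s

For undeflected motion the electric and magnetic forces balance: qE = qvB.
v = E/B = 3800/0.020 = 1.9×10⁵ m/s.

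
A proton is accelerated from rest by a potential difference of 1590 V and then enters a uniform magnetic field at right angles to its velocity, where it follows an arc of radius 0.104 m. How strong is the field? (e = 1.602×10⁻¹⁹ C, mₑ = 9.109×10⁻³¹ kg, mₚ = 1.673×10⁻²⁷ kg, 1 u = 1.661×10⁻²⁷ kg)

v = √(2|q|V/m) = √(2·1.602×10⁻¹⁹·1590/1.673×10⁻²⁷) ≈ 5.518×10⁵ m/s.
B = mv/(|q|r) = (1.673×10⁻²⁷)(5.518×10⁵)/((1.602×10⁻¹⁹)(0.104)) ≈ 0.0554 T.

B ≈ 0.0554 T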